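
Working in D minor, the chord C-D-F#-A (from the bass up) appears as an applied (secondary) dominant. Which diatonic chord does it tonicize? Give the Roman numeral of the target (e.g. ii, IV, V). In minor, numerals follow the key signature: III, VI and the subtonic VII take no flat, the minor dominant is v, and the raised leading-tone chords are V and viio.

The chord is a dominant seventh chord on D.
A dominant resolves down a perfect fifth: D → G. In D minor, G is scale degree 4, i.e. iv.

iv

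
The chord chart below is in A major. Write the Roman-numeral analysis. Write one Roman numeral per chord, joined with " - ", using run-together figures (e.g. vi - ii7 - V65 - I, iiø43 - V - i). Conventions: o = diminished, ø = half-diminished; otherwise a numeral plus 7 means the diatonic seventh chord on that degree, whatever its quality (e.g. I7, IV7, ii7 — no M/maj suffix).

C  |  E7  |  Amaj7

bIII - V7 - I7

C: C with this quality isn't in the key; it's bIII, borrowed from the parallel minor.
E7: root E is the dominant; dominant seventh chord there is V7.
Amaj7: major seventh chord on A = scale degree 1 → I7.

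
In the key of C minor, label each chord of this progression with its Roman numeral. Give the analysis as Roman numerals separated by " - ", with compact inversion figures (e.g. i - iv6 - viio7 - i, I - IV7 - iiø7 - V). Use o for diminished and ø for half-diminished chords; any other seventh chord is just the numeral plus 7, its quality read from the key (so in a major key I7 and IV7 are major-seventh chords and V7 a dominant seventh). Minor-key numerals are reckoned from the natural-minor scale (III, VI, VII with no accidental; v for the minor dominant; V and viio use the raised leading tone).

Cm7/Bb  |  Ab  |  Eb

Cm7/Bb has root C, degree 1 in C minor, so i42.
Ab: major triad on Ab = scale degree 6 → VI.
Eb has root Eb, degree 3 in C minor, so III.

i42 - VI - III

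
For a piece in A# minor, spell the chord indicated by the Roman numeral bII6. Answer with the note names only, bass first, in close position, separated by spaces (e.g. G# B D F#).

D# F# B

Scale degree 2 in A# minor is B#; lowering it a half step gives B. bII6 is the Neapolitan sixth — a major triad on the lowered second degree, here in its customary first inversion.
So the chord is B-D#-F#, a major triad.
The figured bass 6 indicates first inversion, placing the third (D#) in the bass: D#-F#-B.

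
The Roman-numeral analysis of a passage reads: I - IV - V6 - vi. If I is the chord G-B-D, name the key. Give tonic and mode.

The anchor chord is a major triad on G, labeled I.
If G is scale degree 1 and the mode makes that degree carry a major triad, the tonic is G and the mode is major.

G major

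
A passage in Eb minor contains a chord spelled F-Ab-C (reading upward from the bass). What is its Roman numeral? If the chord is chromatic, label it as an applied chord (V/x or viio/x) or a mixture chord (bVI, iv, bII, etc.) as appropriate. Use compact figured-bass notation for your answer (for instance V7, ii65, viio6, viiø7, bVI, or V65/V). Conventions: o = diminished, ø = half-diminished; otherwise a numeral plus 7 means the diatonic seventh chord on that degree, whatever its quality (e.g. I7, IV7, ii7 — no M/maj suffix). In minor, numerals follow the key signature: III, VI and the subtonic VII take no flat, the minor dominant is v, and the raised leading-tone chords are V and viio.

ii

The pitches F-Ab-C form a minor triad rooted on F.
F is the second degree of Eb minor. This is the minor supertonic, borrowed from the parallel major (the Dorian ii).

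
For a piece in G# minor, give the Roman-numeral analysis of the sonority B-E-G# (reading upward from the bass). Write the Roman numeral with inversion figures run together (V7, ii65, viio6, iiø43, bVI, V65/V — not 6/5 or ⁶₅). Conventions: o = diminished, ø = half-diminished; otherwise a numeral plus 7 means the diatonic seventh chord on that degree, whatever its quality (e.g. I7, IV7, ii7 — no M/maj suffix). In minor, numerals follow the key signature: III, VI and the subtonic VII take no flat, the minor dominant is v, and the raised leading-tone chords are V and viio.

Stacked in thirds the chord is E-G#-B: a major triad on E.
E is scale degree 6 in G# minor, and a major triad on that degree is written VI.
With B in the bass the chord is in second inversion, so the figured bass is 64.

VI64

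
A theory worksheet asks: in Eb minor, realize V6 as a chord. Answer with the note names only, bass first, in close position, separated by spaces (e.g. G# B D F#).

In Eb minor, scale degree 5 is Bb. The dominant is major (leading tone raised), so V is a major triad.
That chord is spelled Bb-D-F.
With the 6 figure the chord is in first inversion; from the bass D upward in close position it reads D-F-Bb.

D F Bb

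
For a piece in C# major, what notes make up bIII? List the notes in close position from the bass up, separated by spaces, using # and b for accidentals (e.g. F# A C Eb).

E G# B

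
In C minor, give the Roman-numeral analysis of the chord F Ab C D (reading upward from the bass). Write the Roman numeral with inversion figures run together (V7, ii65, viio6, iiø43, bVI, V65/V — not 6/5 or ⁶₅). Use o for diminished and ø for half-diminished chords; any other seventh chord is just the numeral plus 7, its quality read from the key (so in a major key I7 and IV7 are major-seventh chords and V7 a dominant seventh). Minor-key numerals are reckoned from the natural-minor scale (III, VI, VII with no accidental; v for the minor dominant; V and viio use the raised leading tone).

Stacked in thirds the chord is D-F-Ab-C: a half-diminished seventh chord on D.
D is scale degree 2 in C minor, and a half-diminished seventh chord on that degree is written iiø7.
With F in the bass the chord is in first inversion, so the figured bass is 65.

iiø65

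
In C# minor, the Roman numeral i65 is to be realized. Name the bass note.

E

i in C# minor has root C#; the chord is C#-E-G#-B.
The figure 65 means first inversion — the third is in the bass.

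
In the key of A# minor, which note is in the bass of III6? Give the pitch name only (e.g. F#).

III in A# minor has root C#; the chord is C#-E#-G#.
The figure 6 means first inversion — the third is in the bass.

E#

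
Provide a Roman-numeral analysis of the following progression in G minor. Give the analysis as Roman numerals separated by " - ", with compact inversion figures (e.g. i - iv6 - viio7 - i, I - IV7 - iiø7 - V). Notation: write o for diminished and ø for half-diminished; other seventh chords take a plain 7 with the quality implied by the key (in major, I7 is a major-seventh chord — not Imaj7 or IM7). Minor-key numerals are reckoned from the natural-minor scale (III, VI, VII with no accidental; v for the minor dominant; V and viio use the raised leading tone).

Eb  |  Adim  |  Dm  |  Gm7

VI - iio - v - i7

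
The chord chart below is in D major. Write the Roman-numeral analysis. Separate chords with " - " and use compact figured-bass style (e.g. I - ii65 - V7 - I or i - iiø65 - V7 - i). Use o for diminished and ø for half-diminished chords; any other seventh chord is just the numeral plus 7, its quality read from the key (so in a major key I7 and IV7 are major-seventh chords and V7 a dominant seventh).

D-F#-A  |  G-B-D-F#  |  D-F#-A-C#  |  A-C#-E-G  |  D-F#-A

I - IV7 - I7 - V7 - I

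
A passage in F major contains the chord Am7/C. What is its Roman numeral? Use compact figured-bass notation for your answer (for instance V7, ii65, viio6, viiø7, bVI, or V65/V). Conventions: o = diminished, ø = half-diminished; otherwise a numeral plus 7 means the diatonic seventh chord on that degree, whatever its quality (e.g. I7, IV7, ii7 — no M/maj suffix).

iii65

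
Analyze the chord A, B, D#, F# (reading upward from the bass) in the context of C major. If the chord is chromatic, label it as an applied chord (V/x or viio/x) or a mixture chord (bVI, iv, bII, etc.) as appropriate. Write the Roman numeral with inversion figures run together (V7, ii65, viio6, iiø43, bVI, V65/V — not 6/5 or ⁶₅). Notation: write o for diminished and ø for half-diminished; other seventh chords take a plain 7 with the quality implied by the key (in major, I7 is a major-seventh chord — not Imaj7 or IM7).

The pitches B-D#-F#-A form a dominant seventh chord rooted on B.
B is not a diatonic chord root with this quality in C major, but it lies a perfect fifth above E (iii), so the chord functions as an applied dominant of iii.
With A in the bass the chord is in third inversion, so the figured bass is 42.

V42/iii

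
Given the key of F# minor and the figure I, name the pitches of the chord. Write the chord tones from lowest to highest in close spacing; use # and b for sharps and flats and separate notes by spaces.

I is the major tonic (Picardy third), borrowed from the parallel major. In F# minor that root is F#.
So the chord is F#-A#-C#, a major triad.

F# A# C#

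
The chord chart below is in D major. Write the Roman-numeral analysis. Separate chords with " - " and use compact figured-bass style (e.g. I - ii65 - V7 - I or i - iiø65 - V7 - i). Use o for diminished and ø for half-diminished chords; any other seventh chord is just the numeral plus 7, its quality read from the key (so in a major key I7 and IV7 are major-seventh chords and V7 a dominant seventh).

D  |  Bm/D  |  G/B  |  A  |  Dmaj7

I - vi6 - IV6 - V - I7

D: major triad on D = scale degree 1 → I.
Bm/D has root B, degree 6 in D major, so vi6.
G/B has root G, degree 4 in D major, so IV6.
A has root A, degree 5 in D major, so V.
Dmaj7: root D is the tonic; major seventh chord there is I7.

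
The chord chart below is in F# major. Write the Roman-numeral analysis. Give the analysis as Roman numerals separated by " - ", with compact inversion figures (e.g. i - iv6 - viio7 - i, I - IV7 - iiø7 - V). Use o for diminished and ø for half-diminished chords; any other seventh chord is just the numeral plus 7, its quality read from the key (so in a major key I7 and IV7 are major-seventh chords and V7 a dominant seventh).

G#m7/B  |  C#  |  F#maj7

G#m7/B: root G# is the supertonic; minor seventh chord there is ii65.
C#: major triad on C# = scale degree 5 → V.
F#maj7: major seventh chord on F# = scale degree 1 → I7.

ii65 - V - I7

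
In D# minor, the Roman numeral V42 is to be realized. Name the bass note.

V in D# minor has root A#; the chord is A#-C##-E#-G#.
The figure 42 means third inversion — the seventh is in the bass.

G#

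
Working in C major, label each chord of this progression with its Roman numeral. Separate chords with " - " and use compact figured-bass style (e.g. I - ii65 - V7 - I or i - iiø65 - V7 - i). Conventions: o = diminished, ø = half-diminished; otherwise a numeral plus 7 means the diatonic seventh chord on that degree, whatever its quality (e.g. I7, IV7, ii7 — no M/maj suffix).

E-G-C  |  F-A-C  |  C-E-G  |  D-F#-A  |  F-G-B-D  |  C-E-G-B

I6 - IV - I - V/V - V42 - I7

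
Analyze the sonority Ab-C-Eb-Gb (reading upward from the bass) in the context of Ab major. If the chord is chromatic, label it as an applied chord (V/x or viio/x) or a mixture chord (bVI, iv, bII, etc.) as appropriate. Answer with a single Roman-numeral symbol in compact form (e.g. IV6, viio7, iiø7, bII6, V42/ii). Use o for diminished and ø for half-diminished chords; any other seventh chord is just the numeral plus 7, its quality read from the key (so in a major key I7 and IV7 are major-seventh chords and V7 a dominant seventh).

V7/IV

Stacked in thirds the chord is Ab-C-Eb-Gb: a dominant seventh chord on Ab.
Ab is not a diatonic chord root with this quality in Ab major, but it lies a perfect fifth above Db (IV), so the chord functions as an applied dominant of IV.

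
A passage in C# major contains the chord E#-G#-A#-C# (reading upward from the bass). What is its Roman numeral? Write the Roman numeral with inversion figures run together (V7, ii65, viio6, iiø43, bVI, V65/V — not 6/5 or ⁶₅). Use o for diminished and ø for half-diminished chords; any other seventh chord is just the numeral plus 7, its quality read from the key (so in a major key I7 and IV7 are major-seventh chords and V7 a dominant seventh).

The pitches A#-C#-E#-G# form a minor seventh chord rooted on A#.
In C# major, A# is the submediant; the diatonic minor seventh chord there is vi7.
With E# in the bass the chord is in second inversion, so the figured bass is 43.

vi43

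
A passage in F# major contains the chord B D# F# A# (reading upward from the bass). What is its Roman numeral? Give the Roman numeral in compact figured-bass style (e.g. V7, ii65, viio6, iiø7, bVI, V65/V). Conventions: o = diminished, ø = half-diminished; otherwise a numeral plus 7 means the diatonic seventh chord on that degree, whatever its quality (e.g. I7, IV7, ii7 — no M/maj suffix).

IV7

Stacked in thirds the chord is B-D#-F#-A#: a major seventh chord on B.
B is scale degree 4 in F# major, and a major seventh chord on that degree is written IV7.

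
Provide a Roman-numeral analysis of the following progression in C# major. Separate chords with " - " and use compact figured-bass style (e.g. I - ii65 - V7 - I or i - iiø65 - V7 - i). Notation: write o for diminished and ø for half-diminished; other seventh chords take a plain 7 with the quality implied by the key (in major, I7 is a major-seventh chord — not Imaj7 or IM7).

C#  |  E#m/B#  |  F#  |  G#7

I - iii64 - IV - V7

C# has root C#, degree 1 in C# major, so I.
E#m/B#: root E# is the mediant; minor triad there is iii64.
F#: major triad on F# = scale degree 4 → IV.
G#7: root G# is the dominant; dominant seventh chord there is V7.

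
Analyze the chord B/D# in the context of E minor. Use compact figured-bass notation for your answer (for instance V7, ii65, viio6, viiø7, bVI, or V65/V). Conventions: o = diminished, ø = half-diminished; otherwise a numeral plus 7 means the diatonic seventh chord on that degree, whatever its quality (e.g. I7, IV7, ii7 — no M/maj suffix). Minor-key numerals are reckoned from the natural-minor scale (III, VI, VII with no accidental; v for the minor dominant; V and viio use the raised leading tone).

V6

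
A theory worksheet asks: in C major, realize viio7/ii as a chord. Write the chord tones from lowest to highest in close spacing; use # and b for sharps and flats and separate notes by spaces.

The slash marks an applied leading-tone chord: viio of ii. In C major, ii is D, so the leading tone to it is C#, a half step below.
Building a fully diminished seventh chord on C# gives C#-E-G-Bb.

C# E G Bb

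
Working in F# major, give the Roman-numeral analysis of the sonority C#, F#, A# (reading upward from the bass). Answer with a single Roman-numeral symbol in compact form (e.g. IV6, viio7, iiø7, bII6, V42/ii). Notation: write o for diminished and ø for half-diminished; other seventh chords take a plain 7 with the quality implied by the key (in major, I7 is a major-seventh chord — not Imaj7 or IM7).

I64

The pitches F#-A#-C# form a major triad rooted on F#.
In F# major, F# is the tonic; the diatonic major triad there is I.
With C# in the bass the chord is in second inversion, so the figured bass is 64.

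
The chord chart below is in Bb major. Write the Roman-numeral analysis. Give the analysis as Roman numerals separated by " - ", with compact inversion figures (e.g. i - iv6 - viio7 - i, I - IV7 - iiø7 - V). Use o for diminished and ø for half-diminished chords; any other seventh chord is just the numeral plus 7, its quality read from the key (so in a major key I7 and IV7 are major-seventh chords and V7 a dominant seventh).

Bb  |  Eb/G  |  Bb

Bb: major triad on Bb = scale degree 1 → I.
Eb/G has root Eb, degree 4 in Bb major, so IV6.
Bb: major triad on Bb = scale degree 1 → I.

I - IV6 - I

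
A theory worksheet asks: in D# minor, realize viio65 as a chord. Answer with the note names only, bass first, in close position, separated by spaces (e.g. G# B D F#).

E# G# B C##

In D# minor, the leading-tone chord is built on the raised seventh degree, C##.
That chord is spelled C##-E#-G#-B.
With the 65 figure the chord is in first inversion; from the bass E# upward in close position it reads E#-G#-B-C##.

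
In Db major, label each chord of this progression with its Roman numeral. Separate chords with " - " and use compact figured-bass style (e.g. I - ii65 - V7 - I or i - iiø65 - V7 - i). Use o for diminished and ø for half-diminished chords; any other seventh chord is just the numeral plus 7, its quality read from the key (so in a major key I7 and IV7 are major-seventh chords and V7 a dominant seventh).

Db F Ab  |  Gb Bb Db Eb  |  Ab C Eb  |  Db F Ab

I - ii65 - V - I

Db-F-Ab: major triad on Db = scale degree 1 → I.
Gb-Bb-Db-Eb: minor seventh chord on Eb = scale degree 2 → ii65.
Ab-C-Eb has root Ab, degree 5 in Db major, so V.
Db-F-Ab: root Db is the tonic; major triad there is I.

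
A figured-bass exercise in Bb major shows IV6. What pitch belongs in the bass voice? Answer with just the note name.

IV in Bb major has root Eb; the chord is Eb-G-Bb.
The figure 6 means first inversion — the third is in the bass.

G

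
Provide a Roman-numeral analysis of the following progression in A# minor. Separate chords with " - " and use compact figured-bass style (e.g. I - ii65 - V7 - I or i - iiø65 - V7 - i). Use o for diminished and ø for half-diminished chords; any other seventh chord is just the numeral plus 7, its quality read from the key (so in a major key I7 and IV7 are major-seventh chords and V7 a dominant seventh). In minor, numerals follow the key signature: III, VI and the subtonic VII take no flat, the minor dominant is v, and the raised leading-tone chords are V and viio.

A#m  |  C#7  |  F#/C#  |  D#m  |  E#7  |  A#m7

A#m: root A# is the tonic; minor triad there is i.
C#7: chromatic; C# is V of VI, so V7/VI.
F#/C#: major triad on F# = scale degree 6 → VI64.
D#m has root D#, degree 4 in A# minor, so iv.
E#7 has root E#, degree 5 in A# minor, so V7.
A#m7: root A# is the tonic; minor seventh chord there is i7.

i - V7/VI - VI64 - iv - V7 - i7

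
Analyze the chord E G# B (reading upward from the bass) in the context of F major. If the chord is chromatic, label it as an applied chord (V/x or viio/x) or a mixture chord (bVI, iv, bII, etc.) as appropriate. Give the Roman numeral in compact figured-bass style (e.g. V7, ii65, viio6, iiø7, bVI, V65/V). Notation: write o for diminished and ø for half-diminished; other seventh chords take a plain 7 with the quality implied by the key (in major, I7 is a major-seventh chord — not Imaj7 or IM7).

V/iii

The pitches E-G#-B form a major triad rooted on E.
E is not a diatonic chord root with this quality in F major, but it lies a perfect fifth above A (iii), so the chord functions as an applied dominant of iii.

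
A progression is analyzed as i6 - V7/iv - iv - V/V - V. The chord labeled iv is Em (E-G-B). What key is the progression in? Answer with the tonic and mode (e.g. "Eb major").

iv is given as E-G-B — a minor triad with root E.
If E is scale degree 4 and the mode makes that degree carry a minor triad, the tonic is B and the mode is minor.

B minor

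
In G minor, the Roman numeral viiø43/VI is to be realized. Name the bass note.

The applied chord viiø43/VI is rooted on D: D-F-Ab-C.
The figure 43 means second inversion — the fifth is in the bass.

Ab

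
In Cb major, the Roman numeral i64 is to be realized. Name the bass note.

Gb

i in Cb major has root Cb; the chord is Cb-Ebb-Gb.
The figure 64 means second inversion — the fifth is in the bass.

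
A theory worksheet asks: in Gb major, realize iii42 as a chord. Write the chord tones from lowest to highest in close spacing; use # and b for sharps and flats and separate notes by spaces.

In Gb major, the mediant is Bb, and the diatonic chord built there is a minor seventh chord.
That chord is spelled Bb-Db-F-Ab.
The figured bass 42 indicates third inversion, placing the seventh (Ab) in the bass: Ab-Bb-Db-F.

Ab Bb Db F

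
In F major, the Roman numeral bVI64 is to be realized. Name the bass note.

Ab

bVI in F major has root Db; the chord is Db-F-Ab.
The figure 64 means second inversion — the fifth is in the bass.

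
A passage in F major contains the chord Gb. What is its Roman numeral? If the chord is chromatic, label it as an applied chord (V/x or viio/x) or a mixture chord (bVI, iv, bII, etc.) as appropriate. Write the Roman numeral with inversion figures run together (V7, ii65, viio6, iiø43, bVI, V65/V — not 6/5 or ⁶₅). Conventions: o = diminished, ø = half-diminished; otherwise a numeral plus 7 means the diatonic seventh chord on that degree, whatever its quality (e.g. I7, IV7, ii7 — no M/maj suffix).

Stacked in thirds the chord is Gb-Bb-Db: a major triad on Gb.
Gb is the lowered second degree of F major (diatonic 2 would be G). This is the Neapolitan chord — a major triad on the lowered second degree.

bII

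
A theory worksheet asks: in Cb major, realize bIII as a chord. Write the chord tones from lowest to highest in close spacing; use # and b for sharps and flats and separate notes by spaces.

Ebb Gb Bbb

Scale degree 3 in Cb major is Eb; lowering it a half step gives Ebb. bIII is a major triad on the lowered third degree, borrowed from the parallel minor.
So the chord is Ebb-Gb-Bbb.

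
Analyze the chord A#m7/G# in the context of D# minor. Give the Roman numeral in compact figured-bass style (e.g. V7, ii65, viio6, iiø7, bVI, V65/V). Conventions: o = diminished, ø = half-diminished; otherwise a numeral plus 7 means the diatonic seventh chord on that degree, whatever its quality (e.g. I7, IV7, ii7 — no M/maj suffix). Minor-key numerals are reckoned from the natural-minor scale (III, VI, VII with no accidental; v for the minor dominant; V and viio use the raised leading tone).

v42

The pitches A#-C#-E#-G# form a minor seventh chord rooted on A#.
A# is scale degree 5 in D# minor, and a minor seventh chord on that degree is written v7.
With G# in the bass the chord is in third inversion, so the figured bass is 42.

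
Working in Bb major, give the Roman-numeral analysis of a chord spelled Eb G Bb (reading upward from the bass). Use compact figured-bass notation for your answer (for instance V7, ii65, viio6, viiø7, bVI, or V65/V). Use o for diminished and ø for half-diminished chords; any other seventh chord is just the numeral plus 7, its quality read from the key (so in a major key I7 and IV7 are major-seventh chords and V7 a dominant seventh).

The pitches Eb-G-Bb form a major triad rooted on Eb.
Eb is scale degree 4 in Bb major, and a major triad on that degree is written IV.

IV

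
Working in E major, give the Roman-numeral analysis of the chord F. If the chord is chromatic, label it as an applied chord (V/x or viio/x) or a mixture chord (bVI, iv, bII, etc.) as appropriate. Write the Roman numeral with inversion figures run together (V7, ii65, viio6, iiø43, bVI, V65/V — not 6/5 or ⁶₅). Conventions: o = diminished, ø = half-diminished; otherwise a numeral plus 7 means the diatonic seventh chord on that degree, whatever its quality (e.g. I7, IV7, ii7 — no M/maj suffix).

bII

The pitches F-A-C form a major triad rooted on F.
F is the lowered second degree of E major (diatonic 2 would be F#). This is the Neapolitan chord — a major triad on the lowered second degree.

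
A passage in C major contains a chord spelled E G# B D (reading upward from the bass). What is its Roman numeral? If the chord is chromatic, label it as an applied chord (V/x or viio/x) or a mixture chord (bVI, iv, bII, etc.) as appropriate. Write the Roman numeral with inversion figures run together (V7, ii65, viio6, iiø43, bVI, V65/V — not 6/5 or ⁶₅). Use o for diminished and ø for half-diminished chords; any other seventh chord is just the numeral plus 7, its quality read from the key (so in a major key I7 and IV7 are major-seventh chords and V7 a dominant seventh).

V7/vi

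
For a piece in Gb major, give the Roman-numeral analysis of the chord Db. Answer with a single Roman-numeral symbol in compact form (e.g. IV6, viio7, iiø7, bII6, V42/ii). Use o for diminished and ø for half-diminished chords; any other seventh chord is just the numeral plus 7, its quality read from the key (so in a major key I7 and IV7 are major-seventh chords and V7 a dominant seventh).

Stacked in thirds the chord is Db-F-Ab: a major triad on Db.
Db is scale degree 5 in Gb major, and a major triad on that degree is written V.

V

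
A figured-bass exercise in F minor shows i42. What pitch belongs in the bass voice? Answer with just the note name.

Eb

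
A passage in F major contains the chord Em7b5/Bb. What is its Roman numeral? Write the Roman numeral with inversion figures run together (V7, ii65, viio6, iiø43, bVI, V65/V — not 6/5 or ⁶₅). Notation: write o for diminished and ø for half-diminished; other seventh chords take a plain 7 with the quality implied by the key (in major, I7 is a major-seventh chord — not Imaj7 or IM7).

The pitches E-G-Bb-D form a half-diminished seventh chord rooted on E.
E is scale degree 7 in F major, and a half-diminished seventh chord on that degree is written viiø7.
With Bb in the bass the chord is in second inversion, so the figured bass is 43.

viiø43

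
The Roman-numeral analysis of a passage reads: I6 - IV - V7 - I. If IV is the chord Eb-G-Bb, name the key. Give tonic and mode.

Bb major

IV is given as Eb-G-Bb — a major triad with root Eb.
IV on Eb implies Eb is the subdominant; that puts the tonic at Bb, and the uppercase numeral fits major mode.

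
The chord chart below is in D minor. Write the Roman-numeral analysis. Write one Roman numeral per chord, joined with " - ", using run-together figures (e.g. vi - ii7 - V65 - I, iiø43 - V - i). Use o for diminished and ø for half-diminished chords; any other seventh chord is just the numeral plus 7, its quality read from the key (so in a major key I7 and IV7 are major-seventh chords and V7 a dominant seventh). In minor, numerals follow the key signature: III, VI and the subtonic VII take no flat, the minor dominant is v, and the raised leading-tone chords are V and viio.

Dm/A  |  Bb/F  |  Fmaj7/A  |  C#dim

i64 - VI64 - III65 - viio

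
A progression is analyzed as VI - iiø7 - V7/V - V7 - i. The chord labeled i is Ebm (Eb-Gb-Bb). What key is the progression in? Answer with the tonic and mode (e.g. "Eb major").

Eb minor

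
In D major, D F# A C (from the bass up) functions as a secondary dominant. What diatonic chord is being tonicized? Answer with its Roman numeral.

IV

The chord is a dominant seventh chord on D.
A dominant resolves down a perfect fifth: D → G. In D major, G is scale degree 4, i.e. IV.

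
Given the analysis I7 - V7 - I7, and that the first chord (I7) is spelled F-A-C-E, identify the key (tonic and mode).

F major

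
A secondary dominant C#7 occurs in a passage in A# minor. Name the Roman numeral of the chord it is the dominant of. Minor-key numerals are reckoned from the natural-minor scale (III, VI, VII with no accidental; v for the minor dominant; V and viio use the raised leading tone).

VI

The chord is a dominant seventh chord on C#.
A dominant resolves down a perfect fifth: C# → F#. In A# minor, F# is scale degree 6, i.e. VI.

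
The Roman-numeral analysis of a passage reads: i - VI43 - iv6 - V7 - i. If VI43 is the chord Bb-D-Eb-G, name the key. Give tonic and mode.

The anchor chord is a major seventh chord on Eb, labeled VI43.
VI43 on Eb implies Eb is the submediant; that puts the tonic at G, and the uppercase numeral fits minor mode.

G minor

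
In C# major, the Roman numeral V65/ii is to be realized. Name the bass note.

The applied chord V65/ii is rooted on A#: A#-C##-E#-G#.
The figure 65 means first inversion — the third is in the bass.

C##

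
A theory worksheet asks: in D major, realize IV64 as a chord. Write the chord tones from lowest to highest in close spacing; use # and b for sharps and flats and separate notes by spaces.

In D major, the fourth degree is G, and the diatonic chord built there is a major triad.
Stacking thirds from G gives G-B-D.
With the 64 figure the chord is in second inversion; from the bass D upward in close position it reads D-G-B.

D G B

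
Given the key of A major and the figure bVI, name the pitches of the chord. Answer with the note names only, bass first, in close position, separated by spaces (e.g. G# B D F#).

F A C

Scale degree 6 in A major is F#; lowering it a half step gives F. bVI is a major triad on the lowered sixth degree, borrowed from the parallel minor.
So the chord is F-A-C.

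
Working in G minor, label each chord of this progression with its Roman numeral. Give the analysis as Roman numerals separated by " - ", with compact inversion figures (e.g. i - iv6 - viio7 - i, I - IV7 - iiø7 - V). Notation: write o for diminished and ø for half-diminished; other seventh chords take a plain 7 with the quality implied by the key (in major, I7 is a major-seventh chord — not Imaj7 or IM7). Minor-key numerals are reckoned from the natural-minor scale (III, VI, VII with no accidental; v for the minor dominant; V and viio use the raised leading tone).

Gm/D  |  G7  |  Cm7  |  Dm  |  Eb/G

Gm/D has root G, degree 1 in G minor, so i64.
G7 is the secondary dominant of iv (dominant seventh chord on G): V7/iv.
Cm7 has root C, degree 4 in G minor, so iv7.
Dm: root D is the dominant; minor triad there is v.
Eb/G: major triad on Eb = scale degree 6 → VI6.

i64 - V7/iv - iv7 - v - VI6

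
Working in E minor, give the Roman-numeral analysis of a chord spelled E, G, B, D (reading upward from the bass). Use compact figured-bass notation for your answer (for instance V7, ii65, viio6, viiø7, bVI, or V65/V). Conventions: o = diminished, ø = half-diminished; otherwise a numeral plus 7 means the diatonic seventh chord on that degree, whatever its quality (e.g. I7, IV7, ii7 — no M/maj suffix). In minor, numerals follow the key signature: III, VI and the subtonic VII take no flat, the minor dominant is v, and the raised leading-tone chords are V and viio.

Stacked in thirds the chord is E-G-B-D: a minor seventh chord on E.
E is scale degree 1 in E minor, and a minor seventh chord on that degree is written i7.

i7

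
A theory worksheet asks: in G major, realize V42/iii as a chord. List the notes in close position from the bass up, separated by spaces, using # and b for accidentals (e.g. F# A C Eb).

The slash means an applied dominant: we want the dominant of iii. In G major, iii is B minor, and its dominant is built on F#.
Building a dominant seventh chord on F# gives F#-A#-C#-E.
The figured bass 42 indicates third inversion, placing the seventh (E) in the bass: E-F#-A#-C#.

E F# A# C#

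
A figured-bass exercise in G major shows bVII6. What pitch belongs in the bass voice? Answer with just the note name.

bVII in G major has root F; the chord is F-A-C.
The figure 6 means first inversion — the third is in the bass.

A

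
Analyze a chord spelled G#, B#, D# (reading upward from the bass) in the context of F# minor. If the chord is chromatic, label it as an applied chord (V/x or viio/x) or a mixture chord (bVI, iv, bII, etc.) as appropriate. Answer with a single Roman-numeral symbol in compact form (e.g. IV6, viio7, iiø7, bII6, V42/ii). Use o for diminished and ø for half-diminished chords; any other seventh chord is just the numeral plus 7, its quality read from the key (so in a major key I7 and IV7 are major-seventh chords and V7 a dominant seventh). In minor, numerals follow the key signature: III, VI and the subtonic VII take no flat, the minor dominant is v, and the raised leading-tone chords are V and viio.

The pitches G#-B#-D# form a major triad rooted on G#.
G# is not a diatonic chord root with this quality in F# minor, but it lies a perfect fifth above C# (V), so the chord functions as an applied dominant of V.

V/V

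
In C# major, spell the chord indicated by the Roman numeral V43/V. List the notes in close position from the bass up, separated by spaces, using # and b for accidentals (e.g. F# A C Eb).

A# C# D# F##

V43/V is a secondary dominant — the dominant seventh of V. V in C# major is G#, so the applied chord's root is D#, a perfect fifth above.
Building a dominant seventh chord on D# gives D#-F##-A#-C#.
With the 43 figure the chord is in second inversion; from the bass A# upward in close position it reads A#-C#-D#-F##.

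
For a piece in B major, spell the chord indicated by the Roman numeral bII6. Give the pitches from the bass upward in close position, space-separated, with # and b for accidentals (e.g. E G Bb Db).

bII6 is the Neapolitan sixth — a major triad on the lowered second degree, here in its customary first inversion. In B major that root is C.
So the chord is C-E-G.
With the 6 figure the chord is in first inversion; from the bass E upward in close position it reads E-G-C.

E G C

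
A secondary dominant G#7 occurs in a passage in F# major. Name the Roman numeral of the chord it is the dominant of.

The chord is a dominant seventh chord on G#.
A dominant resolves down a perfect fifth: G# → C#. In F# major, C# is scale degree 5, i.e. V.

V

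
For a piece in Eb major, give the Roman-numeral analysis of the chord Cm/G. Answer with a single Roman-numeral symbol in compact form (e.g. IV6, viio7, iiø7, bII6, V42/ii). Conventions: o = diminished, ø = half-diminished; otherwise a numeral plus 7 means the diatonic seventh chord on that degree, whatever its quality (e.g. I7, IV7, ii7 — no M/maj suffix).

vi64

Stacked in thirds the chord is C-Eb-G: a minor triad on C.
In Eb major, C is the submediant; the diatonic minor triad there is vi.
With G in the bass the chord is in second inversion, so the figured bass is 64.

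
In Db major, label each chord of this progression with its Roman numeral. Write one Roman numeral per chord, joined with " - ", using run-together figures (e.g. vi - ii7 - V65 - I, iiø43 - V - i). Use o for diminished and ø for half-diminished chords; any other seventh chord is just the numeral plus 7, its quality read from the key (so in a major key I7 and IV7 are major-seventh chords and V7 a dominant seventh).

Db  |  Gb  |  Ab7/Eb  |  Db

I - IV - V43 - I

Db has root Db, degree 1 in Db major, so I.
Gb has root Gb, degree 4 in Db major, so IV.
Ab7/Eb: dominant seventh chord on Ab = scale degree 5 → V43.
Db: root Db is the tonic; major triad there is I.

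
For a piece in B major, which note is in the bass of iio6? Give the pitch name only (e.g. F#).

iio in B major has root C#; the chord is C#-E-G.
The figure 6 means first inversion — the third is in the bass.

E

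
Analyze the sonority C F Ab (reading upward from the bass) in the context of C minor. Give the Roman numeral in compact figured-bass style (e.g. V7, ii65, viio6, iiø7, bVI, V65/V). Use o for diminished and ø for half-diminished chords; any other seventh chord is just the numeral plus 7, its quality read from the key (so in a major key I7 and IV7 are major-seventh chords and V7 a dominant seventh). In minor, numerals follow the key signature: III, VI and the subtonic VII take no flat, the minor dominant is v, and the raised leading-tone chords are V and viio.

iv64

The pitches F-Ab-C form a minor triad rooted on F.
F is scale degree 4 in C minor, and a minor triad on that degree is written iv.
With C in the bass the chord is in second inversion, so the figured bass is 64.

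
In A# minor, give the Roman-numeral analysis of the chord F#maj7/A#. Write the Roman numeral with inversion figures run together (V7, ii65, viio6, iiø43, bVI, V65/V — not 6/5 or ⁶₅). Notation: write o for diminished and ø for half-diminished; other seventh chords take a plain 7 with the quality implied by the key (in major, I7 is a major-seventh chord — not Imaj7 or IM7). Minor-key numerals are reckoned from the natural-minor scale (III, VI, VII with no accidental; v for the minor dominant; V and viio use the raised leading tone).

The pitches F#-A#-C#-E# form a major seventh chord rooted on F#.
In A# minor, F# is the submediant; the diatonic major seventh chord there is VI7.
With A# in the bass the chord is in first inversion, so the figured bass is 65.

VI65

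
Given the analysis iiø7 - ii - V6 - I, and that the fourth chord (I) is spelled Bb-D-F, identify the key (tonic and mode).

Bb major

The anchor chord is a major triad on Bb, labeled I.
If Bb is scale degree 1 and the mode makes that degree carry a major triad, the tonic is Bb and the mode is major.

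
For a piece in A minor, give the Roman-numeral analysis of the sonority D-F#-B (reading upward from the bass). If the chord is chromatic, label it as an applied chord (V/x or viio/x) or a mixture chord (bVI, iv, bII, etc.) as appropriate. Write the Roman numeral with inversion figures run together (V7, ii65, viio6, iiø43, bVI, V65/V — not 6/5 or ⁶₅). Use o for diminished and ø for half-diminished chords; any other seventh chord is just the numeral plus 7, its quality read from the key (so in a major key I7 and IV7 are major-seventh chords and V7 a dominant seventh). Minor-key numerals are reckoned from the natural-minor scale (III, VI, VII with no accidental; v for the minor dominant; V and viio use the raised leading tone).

Stacked in thirds the chord is B-D-F#: a minor triad on B.
B is the second degree of A minor. This is the minor supertonic, borrowed from the parallel major (the Dorian ii).
With D in the bass the chord is in first inversion, so the figured bass is 6.

ii6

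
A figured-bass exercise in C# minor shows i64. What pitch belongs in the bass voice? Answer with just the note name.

G#

i in C# minor has root C#; the chord is C#-E-G#.
The figure 64 means second inversion — the fifth is in the bass.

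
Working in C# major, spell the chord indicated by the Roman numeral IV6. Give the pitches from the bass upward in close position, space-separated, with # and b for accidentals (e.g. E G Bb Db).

A# C# F#

In C# major, scale degree 4 is F#, and the diatonic chord built there is a major triad.
That chord is spelled F#-A#-C#.
With the 6 figure the chord is in first inversion; from the bass A# upward in close position it reads A#-C#-F#.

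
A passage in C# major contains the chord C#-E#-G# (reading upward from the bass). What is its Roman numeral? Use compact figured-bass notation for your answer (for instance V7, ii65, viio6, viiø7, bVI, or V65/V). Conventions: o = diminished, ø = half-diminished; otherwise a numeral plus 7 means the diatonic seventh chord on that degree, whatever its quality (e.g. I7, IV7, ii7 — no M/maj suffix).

I

The pitches C#-E#-G# form a major triad rooted on C#.
C# is scale degree 1 in C# major, and a major triad on that degree is written I.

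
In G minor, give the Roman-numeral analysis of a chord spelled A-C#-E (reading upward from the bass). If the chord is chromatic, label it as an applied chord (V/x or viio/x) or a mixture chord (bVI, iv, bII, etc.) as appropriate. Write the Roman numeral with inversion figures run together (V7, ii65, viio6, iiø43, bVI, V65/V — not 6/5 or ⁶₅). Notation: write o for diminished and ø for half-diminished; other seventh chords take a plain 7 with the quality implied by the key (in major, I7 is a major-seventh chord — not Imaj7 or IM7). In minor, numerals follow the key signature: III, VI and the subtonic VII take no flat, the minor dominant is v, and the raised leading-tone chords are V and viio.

V/V

The pitches A-C#-E form a major triad rooted on A.
A is not a diatonic chord root with this quality in G minor, but it lies a perfect fifth above D (V), so the chord functions as an applied dominant of V.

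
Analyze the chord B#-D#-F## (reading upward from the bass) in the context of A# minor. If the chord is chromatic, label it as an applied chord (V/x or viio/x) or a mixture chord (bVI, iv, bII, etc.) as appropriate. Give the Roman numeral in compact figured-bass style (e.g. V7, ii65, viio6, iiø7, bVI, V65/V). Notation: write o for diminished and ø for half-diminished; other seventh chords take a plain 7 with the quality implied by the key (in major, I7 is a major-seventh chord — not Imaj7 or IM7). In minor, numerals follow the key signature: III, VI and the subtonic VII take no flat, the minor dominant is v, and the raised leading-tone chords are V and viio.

ii

Stacked in thirds the chord is B#-D#-F##: a minor triad on B#.
B# is the second degree of A# minor. This is the minor supertonic, borrowed from the parallel major (the Dorian ii).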